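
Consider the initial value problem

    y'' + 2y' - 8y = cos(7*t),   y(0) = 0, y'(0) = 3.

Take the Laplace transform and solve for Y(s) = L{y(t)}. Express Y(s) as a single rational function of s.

Y(s) = (3*s^2 + s + 147)/(s^4 + 2*s^3 + 41*s^2 + 98*s - 392)

Apply the Laplace transform to the equation.
The derivative rules (L{y''} = s^2 Y - s·y(0) - y'(0) and L{y'} = sY - y(0), with y(0) = 0, y'(0) = 3) turn the left side into (s^2 + 2*s - 8)Y - (3).
The right side is L{cos(7*t)} = s/(s^2 + 49).
So (s^2 + 2*s - 8)Y = s/(s^2 + 49) + (3).
Solve for Y(s) and write it as one ratio of polynomials.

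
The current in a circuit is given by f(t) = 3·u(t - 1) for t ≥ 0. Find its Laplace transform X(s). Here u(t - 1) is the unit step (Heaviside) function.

X(s) = 3*exp(-s)/s

By the second shifting theorem, L{u(t - c)·g(t - c)} = e^(-cs)·G(s) with c = 1 and G(s) = L{g(t)}.
L{3} = 3/s.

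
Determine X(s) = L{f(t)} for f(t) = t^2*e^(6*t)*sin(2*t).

X(s) = 4*(3*s^2 - 36*s + 104)/(s^2 - 12*s + 40)^3

L{sin(2t)} = 2/(s^2 + 4).
Multiplying by e^(6t) shifts s → s - 6, so L{e^(6*t)*sin(2*t)} = 2/((s - 6)^2 + 4).
Then apply L{t^2·g(t)} = (-1)^2 d^2/ds^2[G(s)] with G(s) = 2/((s - 6)^2 + 4):
differentiating 2 times and applying the sign gives 4*(3*s^2 - 36*s + 104)/(s^2 - 12*s + 40)^3.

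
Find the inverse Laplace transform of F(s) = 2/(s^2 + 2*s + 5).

exp(-t)*sin(2*t)

Rewrite the denominator: s^2 + 2*s + 5 = (s + 1)^2 + 4.
The form in (s + 1) signals a first-shifting-theorem factor e^(-t).
Since L{sin(2t)} = 2/(s^2 + 4), the inverse is e^(-t)*sin(2*t).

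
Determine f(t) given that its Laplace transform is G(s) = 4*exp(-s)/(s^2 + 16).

f(t) = Heaviside(t - 1)*(sin(4*t - 4))

The factor e^(-s) signals a time shift by c = 1 (second shifting theorem).
L{sin(4t)} = 4/(s^2 + 16), so L^-1{4/(s^2 + 16)} = sin(4*t).
Hence the inverse is u(t - 1) times that function evaluated at t - 1.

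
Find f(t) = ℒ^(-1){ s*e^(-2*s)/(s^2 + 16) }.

The factor e^(-2s) signals a time shift by c = 2 (second shifting theorem).
L{cos(4t)} = s/(s^2 + 16), so L^-1{s/(s^2 + 16)} = cos(4*t).
Hence the inverse is u(t - 2) times that function evaluated at t - 2.

f(t) = Heaviside(t - 2)*(cos(4*t - 8))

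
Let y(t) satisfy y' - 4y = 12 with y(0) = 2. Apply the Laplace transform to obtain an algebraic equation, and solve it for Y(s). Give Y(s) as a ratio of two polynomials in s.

Laplace-transform each side.
With L{y'} = sY - y(0) = sY - 2: the LHS transforms to (s - 4)Y - (2).
The right side is L{12} = 12/s.
So (s - 4)Y = 12/s + (2).
Divide through and combine into a single rational function.

Y(s) = (2*s + 12)/(s^2 - 4*s)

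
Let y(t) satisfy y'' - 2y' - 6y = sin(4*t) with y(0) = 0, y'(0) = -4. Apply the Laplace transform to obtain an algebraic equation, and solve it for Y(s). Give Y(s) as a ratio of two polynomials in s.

Apply the Laplace transform to the equation.
With L{y''} = s^2 Y - s·y(0) - y'(0) and L{y'} = sY - y(0), with y(0) = 0, y'(0) = -4: the LHS transforms to (s^2 - 2*s - 6)Y - (-4).
The right side is L{sin(4*t)} = 4/(s^2 + 16).
So (s^2 - 2*s - 6)Y = 4/(s^2 + 16) + (-4).
Solve for Y(s) and write it as one ratio of polynomials.

Y(s) = (-4*s^2 - 60)/(s^4 - 2*s^3 + 10*s^2 - 32*s - 96)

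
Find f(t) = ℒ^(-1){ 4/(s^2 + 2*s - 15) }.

f(t) = exp(-t)*sinh(4*t)

Rewrite the denominator: s^2 + 2*s - 15 = (s + 1)^2 - 16.
The form in (s + 1) signals a first-shifting-theorem factor e^(-t).
Since L{sinh(4t)} = 4/(s^2 - 16), the inverse is e^(-t)*sinh(4*t).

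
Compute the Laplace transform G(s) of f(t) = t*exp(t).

G(s) = (s - 1)^(-2)

L{t} = 1!/s^2 = 1/s^2.
By the first shifting theorem, multiplying by e^(t) replaces s with s - 1.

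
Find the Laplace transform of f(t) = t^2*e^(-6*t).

2/(s + 6)^3

L{e^(-6t)} = 1/(s + 6).
Then apply L{t^2·g(t)} = (-1)^2 d^2/ds^2[G(s)] with G(s) = 1/(s + 6):
differentiating 2 times and applying the sign gives 2/(s + 6)^3.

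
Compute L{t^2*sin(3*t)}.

L{sin(3t)} = 3/(s^2 + 9).
Then apply L{t^2·g(t)} = (-1)^2 d^2/ds^2[G(s)] with G(s) = 3/(s^2 + 9):
differentiating 2 times and applying the sign gives 18*(s^2 - 3)/(s^2 + 9)^3.

18*(s^2 - 3)/(s^2 + 9)^3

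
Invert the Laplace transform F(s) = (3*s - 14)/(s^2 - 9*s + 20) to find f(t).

Factor the denominator: s^2 - 9*s + 20 = (s - 5)*(s - 4).
Partial fraction decomposition gives [1/(s - 5)] + [2/(s - 4)].
Invert each term: 1/(s - 5) ↔ e^(5t); 2/(s - 4) ↔ 2e^(4t).

f(t) = exp(5*t) + 2*exp(4*t)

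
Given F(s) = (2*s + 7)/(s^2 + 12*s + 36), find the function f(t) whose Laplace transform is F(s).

f(t) = -5*t*exp(-6*t) + 2*exp(-6*t)

Factor the denominator: s^2 + 12*s + 36 = (s + 6)^2.
Partial fraction decomposition gives [2/(s + 6)] + [-5/(s + 6)^2].
Invert each term: 2/(s + 6) ↔ 2e^(-6t); -5/(s + 6)^2 ↔ -5t·e^(-6t).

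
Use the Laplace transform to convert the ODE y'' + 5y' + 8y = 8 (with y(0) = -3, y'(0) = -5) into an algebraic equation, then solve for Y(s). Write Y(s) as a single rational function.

Y(s) = (-3*s^2 - 20*s + 8)/(s^3 + 5*s^2 + 8*s)

Transform both sides with L{·}.
The derivative rules (L{y''} = s^2 Y - s·y(0) - y'(0) and L{y'} = sY - y(0), with y(0) = -3, y'(0) = -5) turn the left side into (s^2 + 5*s + 8)Y - (-3*s - 20).
The right side is L{8} = 8/s.
So (s^2 + 5*s + 8)Y = 8/s + (-3*s - 20).
Divide through and combine into a single rational function.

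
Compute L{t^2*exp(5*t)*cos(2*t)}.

L{cos(2t)} = s/(s^2 + 4).
Multiplying by e^(5t) shifts s → s - 5, so L{exp(5*t)*cos(2*t)} = (s - 5)/((s - 5)^2 + 4).
Then apply L{t^2·g(t)} = (-1)^2 d^2/ds^2[G(s)] with G(s) = (s - 5)/((s - 5)^2 + 4):
differentiating 2 times and applying the sign gives 2*(s - 5)*(s^2 - 10*s + 13)/(s^2 - 10*s + 29)^3.

2*(s - 5)*(s^2 - 10*s + 13)/(s^2 - 10*s + 29)^3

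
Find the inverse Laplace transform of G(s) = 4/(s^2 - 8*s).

exp(4*t)*sinh(4*t)

Rewrite the denominator: s^2 - 8*s = (s - 4)^2 - 16.
The form in (s - 4) signals a first-shifting-theorem factor e^(4t).
Since L{sinh(4t)} = 4/(s^2 - 16), the inverse is e^(4*t)*sinh(4*t).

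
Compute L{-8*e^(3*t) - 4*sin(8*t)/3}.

-32/(3*(s^2 + 64)) - 8/(s - 3)

Apply the Laplace transform termwise.
(-8)·[L{e^(3t)} = 1/(s - 3)]; (-4/3)·[L{sin(8t)} = 8/(s^2 + 64)].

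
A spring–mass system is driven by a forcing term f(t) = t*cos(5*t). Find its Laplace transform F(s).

L{cos(5t)} = s/(s^2 + 25).
Then apply L{t·g(t)} = -d/ds[G(s)] with G(s) = s/(s^2 + 25):
differentiating 1 time and applying the sign gives (s - 5)*(s + 5)/(s^2 + 25)^2.

F(s) = (s - 5)*(s + 5)/(s^2 + 25)^2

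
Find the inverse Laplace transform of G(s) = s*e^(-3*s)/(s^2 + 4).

The factor e^(-3s) signals a time shift by c = 3 (second shifting theorem).
L{cos(2t)} = s/(s^2 + 4), so L^-1{s/(s^2 + 4)} = cos(2*t).
Hence the inverse is u(t - 3) times that function evaluated at t - 3.

Heaviside(t - 3)*(cos(2*t - 6))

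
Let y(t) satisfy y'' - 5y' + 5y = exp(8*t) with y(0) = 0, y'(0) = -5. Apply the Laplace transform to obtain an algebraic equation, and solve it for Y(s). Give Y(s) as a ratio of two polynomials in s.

Take the Laplace transform of both sides.
The derivative rules (L{y''} = s^2 Y - s·y(0) - y'(0) and L{y'} = sY - y(0), with y(0) = 0, y'(0) = -5) turn the left side into (s^2 - 5*s + 5)Y - (-5).
The right side is L{exp(8*t)} = 1/(s - 8).
So (s^2 - 5*s + 5)Y = 1/(s - 8) + (-5).
Solve for Y(s) and write it as one ratio of polynomials.

Y(s) = (-5*s + 41)/(s^3 - 13*s^2 + 45*s - 40)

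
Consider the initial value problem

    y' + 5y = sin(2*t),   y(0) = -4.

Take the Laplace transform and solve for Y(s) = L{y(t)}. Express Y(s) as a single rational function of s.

Y(s) = (-4*s^2 - 14)/(s^3 + 5*s^2 + 4*s + 20)

Laplace-transform each side.
The derivative rules (L{y'} = sY - y(0) = sY - (-4)) turn the left side into (s + 5)Y - (-4).
The right side is L{sin(2*t)} = 2/(s^2 + 4).
So (s + 5)Y = 2/(s^2 + 4) + (-4).
Isolate Y and clear denominators.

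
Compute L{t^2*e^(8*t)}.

2/(s - 8)^3

L{e^(8t)} = 1/(s - 8).
Then apply L{t^2·g(t)} = (-1)^2 d^2/ds^2[G(s)] with G(s) = 1/(s - 8):
differentiating 2 times and applying the sign gives 2/(s - 8)^3.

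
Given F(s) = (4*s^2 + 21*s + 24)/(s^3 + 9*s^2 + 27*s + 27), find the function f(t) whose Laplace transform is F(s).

f(t) = -3*t^2*exp(-3*t)/2 - 3*t*exp(-3*t) + 4*exp(-3*t)

Factor the denominator: s^3 + 9*s^2 + 27*s + 27 = (s + 3)^3.
Partial fraction decomposition gives [4/(s + 3)] + [-3/(s + 3)^2] + [-3/(s + 3)^3].
Invert each term: 4/(s + 3) ↔ 4e^(-3t); -3/(s + 3)^2 ↔ -3t·e^(-3t); -3/(s + 3)^3 ↔ (-3/2)t^2·e^(-3t).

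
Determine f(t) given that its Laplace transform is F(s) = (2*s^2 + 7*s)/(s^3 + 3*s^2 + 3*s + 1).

Factor the denominator: s^3 + 3*s^2 + 3*s + 1 = (s + 1)^3.
Partial fraction decomposition gives [2/(s + 1)] + [3/(s + 1)^2] + [-5/(s + 1)^3].
Invert each term: 2/(s + 1) ↔ 2e^(-t); 3/(s + 1)^2 ↔ 3t·e^(-t); -5/(s + 1)^3 ↔ (-5/2)t^2·e^(-t).

f(t) = -5*t^2*exp(-t)/2 + 3*t*exp(-t) + 2*exp(-t)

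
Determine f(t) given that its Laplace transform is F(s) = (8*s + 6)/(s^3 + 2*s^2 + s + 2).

Factor the denominator: s^3 + 2*s^2 + s + 2 = (s + 2)*(s^2 + 1).
Partial fraction decomposition gives [-2/(s + 2)] + [2*s/(s^2 + 1)] + [4/(s^2 + 1)].
Invert each term: -2/(s + 2) ↔ -2e^(-2t); 2·s/(s^2 + 1) ↔ 2cos(t); 4·1/(s^2 + 1) ↔ 4sin(t).

f(t) = 4*sin(t) + 2*cos(t) - 2*exp(-2*t)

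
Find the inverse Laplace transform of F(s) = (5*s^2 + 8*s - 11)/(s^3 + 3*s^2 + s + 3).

Factor the denominator: s^3 + 3*s^2 + s + 3 = (s + 3)*(s^2 + 1).
Partial fraction decomposition gives [1/(s + 3)] + [4*s/(s^2 + 1)] + [-4/(s^2 + 1)].
Invert each term: 1/(s + 3) ↔ e^(-3t); 4·s/(s^2 + 1) ↔ 4cos(t); -4·1/(s^2 + 1) ↔ -4sin(t).

-4*sin(t) + 4*cos(t) + exp(-3*t)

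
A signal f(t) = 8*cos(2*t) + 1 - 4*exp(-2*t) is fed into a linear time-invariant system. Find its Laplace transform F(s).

The transform is linear, so treat each term independently.
L{1} = 1/s; (-4)·[L{e^(-2t)} = 1/(s + 2)]; (8)·[L{cos(2t)} = s/(s^2 + 4)].

F(s) = 8*s/(s^2 + 4) - 4/(s + 2) + 1/s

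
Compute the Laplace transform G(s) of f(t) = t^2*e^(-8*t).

L{e^(-8t)} = 1/(s + 8).
Then apply L{t^2·g(t)} = (-1)^2 d^2/ds^2[H(s)] with H(s) = 1/(s + 8):
differentiating 2 times and applying the sign gives 2/(s + 8)^3.

G(s) = 2/(s + 8)^3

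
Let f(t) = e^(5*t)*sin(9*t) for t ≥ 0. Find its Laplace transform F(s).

F(s) = 9/((s - 5)^2 + 81)

L{sin(9t)} = 9/(s^2 + 81).
By the first shifting theorem, multiplying by e^(5t) replaces s with s - 5.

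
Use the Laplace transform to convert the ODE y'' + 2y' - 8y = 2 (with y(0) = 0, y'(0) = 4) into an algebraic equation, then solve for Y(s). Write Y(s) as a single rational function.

Take the Laplace transform of both sides.
With L{y''} = s^2 Y - s·y(0) - y'(0) and L{y'} = sY - y(0), with y(0) = 0, y'(0) = 4: the LHS transforms to (s^2 + 2*s - 8)Y - (4).
The right side is L{2} = 2/s.
So (s^2 + 2*s - 8)Y = 2/s + (4).
Divide through and combine into a single rational function.

Y(s) = (4*s + 2)/(s^3 + 2*s^2 - 8*s)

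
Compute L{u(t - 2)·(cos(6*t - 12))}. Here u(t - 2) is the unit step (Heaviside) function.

By the second shifting theorem, L{u(t - c)·g(t - c)} = e^(-cs)·G(s) with c = 2 and G(s) = L{g(t)}.
L{cos(6t)} = s/(s^2 + 36).

s*exp(-2*s)/(s^2 + 36)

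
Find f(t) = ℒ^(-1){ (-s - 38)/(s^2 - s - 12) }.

f(t) = -6*exp(4*t) + 5*exp(-3*t)

Factor the denominator: s^2 - s - 12 = (s - 4)*(s + 3).
Partial fraction decomposition gives [-6/(s - 4)] + [5/(s + 3)].
Invert each term: -6/(s - 4) ↔ -6e^(4t); 5/(s + 3) ↔ 5e^(-3t).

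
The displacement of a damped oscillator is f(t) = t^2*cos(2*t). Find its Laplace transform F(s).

L{cos(2t)} = s/(s^2 + 4).
Then apply L{t^2·g(t)} = (-1)^2 d^2/ds^2[G(s)] with G(s) = s/(s^2 + 4):
differentiating 2 times and applying the sign gives 2*s*(s^2 - 12)/(s^2 + 4)^3.

F(s) = 2*s*(s^2 - 12)/(s^2 + 4)^3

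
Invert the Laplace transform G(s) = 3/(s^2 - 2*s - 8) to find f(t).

Rewrite the denominator: s^2 - 2*s - 8 = (s - 1)^2 - 9.
The form in (s - 1) signals a first-shifting-theorem factor e^(t).
Since L{sinh(3t)} = 3/(s^2 - 9), the inverse is exp(t)*sinh(3*t).

f(t) = exp(t)*sinh(3*t)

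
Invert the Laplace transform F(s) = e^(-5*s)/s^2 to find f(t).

f(t) = Heaviside(t - 5)*(t - 5)

The factor e^(-5s) signals a time shift by c = 5 (second shifting theorem).
L{t} = 1!/s^2 = 1/s^2, so L^-1{s^(-2)} = t.
Hence the inverse is u(t - 5) times that function evaluated at t - 5.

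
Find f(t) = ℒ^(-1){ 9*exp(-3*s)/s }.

f(t) = Heaviside(t - 3)*(9)

The factor e^(-3s) signals a time shift by c = 3 (second shifting theorem).
L{9} = 9/s, so L^-1{9/s} = 9.
Hence the inverse is u(t - 3) times that function evaluated at t - 3.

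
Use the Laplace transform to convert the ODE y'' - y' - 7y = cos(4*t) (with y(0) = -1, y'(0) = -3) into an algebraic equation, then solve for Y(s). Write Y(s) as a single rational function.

Transform both sides with L{·}.
The derivative rules (L{y''} = s^2 Y - s·y(0) - y'(0) and L{y'} = sY - y(0), with y(0) = -1, y'(0) = -3) turn the left side into (s^2 - s - 7)Y - (-s - 2).
The right side is L{cos(4*t)} = s/(s^2 + 16).
So (s^2 - s - 7)Y = s/(s^2 + 16) + (-s - 2).
Solve for Y(s) and write it as one ratio of polynomials.

Y(s) = (-s^3 - 2*s^2 - 15*s - 32)/(s^4 - s^3 + 9*s^2 - 16*s - 112)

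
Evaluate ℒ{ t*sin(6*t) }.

12*s/(s^2 + 36)^2

L{sin(6t)} = 6/(s^2 + 36).
Then apply L{t·g(t)} = -d/ds[G(s)] with G(s) = 6/(s^2 + 36):
differentiating 1 time and applying the sign gives 12*s/(s^2 + 36)^2.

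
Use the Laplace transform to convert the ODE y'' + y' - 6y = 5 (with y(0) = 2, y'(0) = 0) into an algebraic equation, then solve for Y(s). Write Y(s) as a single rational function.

Laplace-transform each side.
Using L{y''} = s^2 Y - s·y(0) - y'(0) and L{y'} = sY - y(0), with y(0) = 2, y'(0) = 0, the left side becomes (s^2 + s - 6)Y - (2*s + 2).
The right side is L{5} = 5/s.
So (s^2 + s - 6)Y = 5/s + (2*s + 2).
Solve for Y(s) and write it as one ratio of polynomials.

Y(s) = (2*s^2 + 2*s + 5)/(s^3 + s^2 - 6*s)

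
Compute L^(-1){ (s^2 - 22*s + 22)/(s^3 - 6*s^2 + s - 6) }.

Factor the denominator: s^3 - 6*s^2 + s - 6 = (s - 6)*(s^2 + 1).
Partial fraction decomposition gives [-2/(s - 6)] + [3*s/(s^2 + 1)] + [-4/(s^2 + 1)].
Invert each term: -2/(s - 6) ↔ -2e^(6t); 3·s/(s^2 + 1) ↔ 3cos(t); -4·1/(s^2 + 1) ↔ -4sin(t).

-2*exp(6*t) - 4*sin(t) + 3*cos(t)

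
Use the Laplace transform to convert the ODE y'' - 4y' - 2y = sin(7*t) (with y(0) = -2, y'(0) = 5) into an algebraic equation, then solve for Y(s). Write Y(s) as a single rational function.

Y(s) = (-2*s^3 + 13*s^2 - 98*s + 644)/(s^4 - 4*s^3 + 47*s^2 - 196*s - 98)

Laplace-transform each side.
The derivative rules (L{y''} = s^2 Y - s·y(0) - y'(0) and L{y'} = sY - y(0), with y(0) = -2, y'(0) = 5) turn the left side into (s^2 - 4*s - 2)Y - (-2*s + 13).
The right side is L{sin(7*t)} = 7/(s^2 + 49).
So (s^2 - 4*s - 2)Y = 7/(s^2 + 49) + (-2*s + 13).
Divide through and combine into a single rational function.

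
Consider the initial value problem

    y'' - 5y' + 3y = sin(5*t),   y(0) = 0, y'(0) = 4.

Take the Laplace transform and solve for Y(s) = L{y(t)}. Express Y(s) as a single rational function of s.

Apply the Laplace transform to the equation.
Using L{y''} = s^2 Y - s·y(0) - y'(0) and L{y'} = sY - y(0), with y(0) = 0, y'(0) = 4, the left side becomes (s^2 - 5*s + 3)Y - (4).
The right side is L{sin(5*t)} = 5/(s^2 + 25).
So (s^2 - 5*s + 3)Y = 5/(s^2 + 25) + (4).
Divide through and combine into a single rational function.

Y(s) = (4*s^2 + 105)/(s^4 - 5*s^3 + 28*s^2 - 125*s + 75)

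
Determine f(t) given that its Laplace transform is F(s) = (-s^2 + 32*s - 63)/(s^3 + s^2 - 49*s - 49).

f(t) = exp(7*t) + 2*exp(-t) - 4*exp(-7*t)

Factor the denominator: s^3 + s^2 - 49*s - 49 = (s - 7)*(s + 1)*(s + 7).
Partial fraction decomposition gives [2/(s + 1)] + [1/(s - 7)] + [-4/(s + 7)].
Invert each term: 2/(s + 1) ↔ 2e^(-t); 1/(s - 7) ↔ e^(7t); -4/(s + 7) ↔ -4e^(-7t).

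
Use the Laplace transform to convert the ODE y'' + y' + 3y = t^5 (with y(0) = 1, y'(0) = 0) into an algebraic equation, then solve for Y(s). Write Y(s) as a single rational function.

Y(s) = (s^7 + s^6 + 120)/(s^8 + s^7 + 3*s^6)

Take the Laplace transform of both sides.
Using L{y''} = s^2 Y - s·y(0) - y'(0) and L{y'} = sY - y(0), with y(0) = 1, y'(0) = 0, the left side becomes (s^2 + s + 3)Y - (s + 1).
The right side is L{t^5} = 120/s^6.
So (s^2 + s + 3)Y = 120/s^6 + (s + 1).
Solve for Y(s) and write it as one ratio of polynomials.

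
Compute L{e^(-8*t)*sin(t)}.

L{sin(t)} = 1/(s^2 + 1).
By the first shifting theorem, multiplying by e^(-8t) replaces s with s + 8.

1/((s + 8)^2 + 1)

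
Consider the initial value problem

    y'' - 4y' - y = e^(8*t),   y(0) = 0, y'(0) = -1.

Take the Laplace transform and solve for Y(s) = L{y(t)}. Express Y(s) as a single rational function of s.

Y(s) = (-s + 9)/(s^3 - 12*s^2 + 31*s + 8)

Laplace-transform each side.
The derivative rules (L{y''} = s^2 Y - s·y(0) - y'(0) and L{y'} = sY - y(0), with y(0) = 0, y'(0) = -1) turn the left side into (s^2 - 4*s - 1)Y - (-1).
The right side is L{e^(8*t)} = 1/(s - 8).
So (s^2 - 4*s - 1)Y = 1/(s - 8) + (-1).
Divide through and combine into a single rational function.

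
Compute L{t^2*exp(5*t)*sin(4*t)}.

8*(3*s^2 - 30*s + 59)/(s^2 - 10*s + 41)^3

L{sin(4t)} = 4/(s^2 + 16).
Multiplying by e^(5t) shifts s → s - 5, so L{exp(5*t)*sin(4*t)} = 4/((s - 5)^2 + 16).
Then apply L{t^2·g(t)} = (-1)^2 d^2/ds^2[G(s)] with G(s) = 4/((s - 5)^2 + 16):
differentiating 2 times and applying the sign gives 8*(3*s^2 - 30*s + 59)/(s^2 - 10*s + 41)^3.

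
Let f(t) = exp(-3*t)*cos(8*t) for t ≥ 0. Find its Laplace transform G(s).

L{cos(8t)} = s/(s^2 + 64).
By the first shifting theorem, multiplying by e^(-3t) replaces s with s + 3.

G(s) = (s + 3)/((s + 3)^2 + 64)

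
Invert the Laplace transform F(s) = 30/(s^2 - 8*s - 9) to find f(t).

f(t) = 6*exp(4*t)*sinh(5*t)

Rewrite the denominator: s^2 - 8*s - 9 = (s - 4)^2 - 25.
The form in (s - 4) signals a first-shifting-theorem factor e^(4t).
Since L{sinh(5t)} = 5/(s^2 - 25), the inverse is e^(4*t)*sinh(5*t), scaled by 6.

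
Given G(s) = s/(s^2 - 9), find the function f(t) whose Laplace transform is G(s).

Since L{cosh(3t)} = s/(s^2 - 9), the inverse is cosh(3*t).

f(t) = cosh(3*t)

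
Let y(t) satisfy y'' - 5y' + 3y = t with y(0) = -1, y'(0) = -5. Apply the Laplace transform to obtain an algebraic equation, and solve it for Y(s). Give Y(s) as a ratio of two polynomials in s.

Y(s) = (-s^3 + 1)/(s^4 - 5*s^3 + 3*s^2)

Laplace-transform each side.
Using L{y''} = s^2 Y - s·y(0) - y'(0) and L{y'} = sY - y(0), with y(0) = -1, y'(0) = -5, the left side becomes (s^2 - 5*s + 3)Y - (-s).
The right side is L{t} = s^(-2).
So (s^2 - 5*s + 3)Y = s^(-2) + (-s).
Divide through and combine into a single rational function.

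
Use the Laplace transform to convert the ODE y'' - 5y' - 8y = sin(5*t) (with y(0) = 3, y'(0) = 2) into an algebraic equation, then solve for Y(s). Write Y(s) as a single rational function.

Y(s) = (3*s^3 - 13*s^2 + 75*s - 320)/(s^4 - 5*s^3 + 17*s^2 - 125*s - 200)

Transform both sides with L{·}.
Using L{y''} = s^2 Y - s·y(0) - y'(0) and L{y'} = sY - y(0), with y(0) = 3, y'(0) = 2, the left side becomes (s^2 - 5*s - 8)Y - (3*s - 13).
The right side is L{sin(5*t)} = 5/(s^2 + 25).
So (s^2 - 5*s - 8)Y = 5/(s^2 + 25) + (3*s - 13).
Isolate Y and clear denominators.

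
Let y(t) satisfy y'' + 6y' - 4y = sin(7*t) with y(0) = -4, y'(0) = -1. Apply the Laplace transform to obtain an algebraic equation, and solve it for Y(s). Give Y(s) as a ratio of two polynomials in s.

Y(s) = (-4*s^3 - 25*s^2 - 196*s - 1218)/(s^4 + 6*s^3 + 45*s^2 + 294*s - 196)

Transform both sides with L{·}.
Using L{y''} = s^2 Y - s·y(0) - y'(0) and L{y'} = sY - y(0), with y(0) = -4, y'(0) = -1, the left side becomes (s^2 + 6*s - 4)Y - (-4*s - 25).
The right side is L{sin(7*t)} = 7/(s^2 + 49).
So (s^2 + 6*s - 4)Y = 7/(s^2 + 49) + (-4*s - 25).
Isolate Y and clear denominators.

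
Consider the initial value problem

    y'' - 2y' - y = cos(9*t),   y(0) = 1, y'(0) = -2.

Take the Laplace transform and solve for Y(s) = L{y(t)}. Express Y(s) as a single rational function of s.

Y(s) = (s^3 - 4*s^2 + 82*s - 324)/(s^4 - 2*s^3 + 80*s^2 - 162*s - 81)

Transform both sides with L{·}.
Using L{y''} = s^2 Y - s·y(0) - y'(0) and L{y'} = sY - y(0), with y(0) = 1, y'(0) = -2, the left side becomes (s^2 - 2*s - 1)Y - (s - 4).
The right side is L{cos(9*t)} = s/(s^2 + 81).
So (s^2 - 2*s - 1)Y = s/(s^2 + 81) + (s - 4).
Isolate Y and clear denominators.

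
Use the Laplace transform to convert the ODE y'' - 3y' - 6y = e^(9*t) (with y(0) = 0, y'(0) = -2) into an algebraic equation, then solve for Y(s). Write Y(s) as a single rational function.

Y(s) = (-2*s + 19)/(s^3 - 12*s^2 + 21*s + 54)

Transform both sides with L{·}.
With L{y''} = s^2 Y - s·y(0) - y'(0) and L{y'} = sY - y(0), with y(0) = 0, y'(0) = -2: the LHS transforms to (s^2 - 3*s - 6)Y - (-2).
The right side is L{e^(9*t)} = 1/(s - 9).
So (s^2 - 3*s - 6)Y = 1/(s - 9) + (-2).
Isolate Y and clear denominators.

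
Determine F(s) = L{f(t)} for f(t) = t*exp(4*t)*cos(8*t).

F(s) = (s - 12)*(s + 4)/(s^2 - 8*s + 80)^2

L{cos(8t)} = s/(s^2 + 64).
Multiplying by e^(4t) shifts s → s - 4, so L{exp(4*t)*cos(8*t)} = (s - 4)/((s - 4)^2 + 64).
Then apply L{t·g(t)} = -d/ds[G(s)] with G(s) = (s - 4)/((s - 4)^2 + 64):
differentiating 1 time and applying the sign gives (s - 12)*(s + 4)/(s^2 - 8*s + 80)^2.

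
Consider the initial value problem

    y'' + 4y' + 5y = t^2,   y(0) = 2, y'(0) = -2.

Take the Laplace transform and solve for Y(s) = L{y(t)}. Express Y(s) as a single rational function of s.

Take the Laplace transform of both sides.
The derivative rules (L{y''} = s^2 Y - s·y(0) - y'(0) and L{y'} = sY - y(0), with y(0) = 2, y'(0) = -2) turn the left side into (s^2 + 4*s + 5)Y - (2*s + 6).
The right side is L{t^2} = 2/s^3.
So (s^2 + 4*s + 5)Y = 2/s^3 + (2*s + 6).
Isolate Y and clear denominators.

Y(s) = (2*s^4 + 6*s^3 + 2)/(s^5 + 4*s^4 + 5*s^3)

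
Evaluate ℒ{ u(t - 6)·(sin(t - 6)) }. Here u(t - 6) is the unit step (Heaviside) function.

exp(-6*s)/(s^2 + 1)

By the second shifting theorem, L{u(t - c)·g(t - c)} = e^(-cs)·G(s) with c = 6 and G(s) = L{g(t)}.
L{sin(t)} = 1/(s^2 + 1).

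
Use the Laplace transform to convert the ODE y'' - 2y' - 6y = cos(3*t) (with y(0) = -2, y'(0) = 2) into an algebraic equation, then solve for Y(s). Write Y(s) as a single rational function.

Y(s) = (-2*s^3 + 6*s^2 - 17*s + 54)/(s^4 - 2*s^3 + 3*s^2 - 18*s - 54)

Transform both sides with L{·}.
With L{y''} = s^2 Y - s·y(0) - y'(0) and L{y'} = sY - y(0), with y(0) = -2, y'(0) = 2: the LHS transforms to (s^2 - 2*s - 6)Y - (-2*s + 6).
The right side is L{cos(3*t)} = s/(s^2 + 9).
So (s^2 - 2*s - 6)Y = s/(s^2 + 9) + (-2*s + 6).
Isolate Y and clear denominators.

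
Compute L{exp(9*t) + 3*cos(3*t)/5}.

3*s/(5*(s^2 + 9)) + 1/(s - 9)

Apply the Laplace transform termwise.
L{e^(9t)} = 1/(s - 9); (3/5)·[L{cos(3t)} = s/(s^2 + 9)].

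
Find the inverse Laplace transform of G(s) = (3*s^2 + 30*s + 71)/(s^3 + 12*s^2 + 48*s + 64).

Factor the denominator: s^3 + 12*s^2 + 48*s + 64 = (s + 4)^3.
Partial fraction decomposition gives [3/(s + 4)] + [6/(s + 4)^2] + [-1/(s + 4)^3].
Invert each term: 3/(s + 4) ↔ 3e^(-4t); 6/(s + 4)^2 ↔ 6t·e^(-4t); -1/(s + 4)^3 ↔ (-1/2)t^2·e^(-4t).

-t^2*exp(-4*t)/2 + 6*t*exp(-4*t) + 3*exp(-4*t)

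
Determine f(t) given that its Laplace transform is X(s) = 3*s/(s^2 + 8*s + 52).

f(t) = -2*exp(-4*t)*sin(6*t) + 3*exp(-4*t)*cos(6*t)

Complete the square in the denominator: s^2 + 8*s + 52 = (s + 4)^2 + 6^2.
Split the numerator to match: 3*s = 3·(s + 4) - 2·6.
Invert each term: 3·(s + 4)/((s + 4)^2 + 36) ↔ 3e^(-4t)cos(6t); -2·6/((s + 4)^2 + 36) ↔ -2e^(-4t)sin(6t).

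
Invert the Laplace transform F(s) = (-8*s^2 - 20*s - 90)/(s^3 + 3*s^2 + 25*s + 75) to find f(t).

Factor the denominator: s^3 + 3*s^2 + 25*s + 75 = (s + 3)*(s^2 + 25).
Partial fraction decomposition gives [-3/(s + 3)] + [-5*s/(s^2 + 25)] + [-5/(s^2 + 25)].
Invert each term: -3/(s + 3) ↔ -3e^(-3t); -5·s/(s^2 + 25) ↔ -5cos(5t); -1·5/(s^2 + 25) ↔ -sin(5t).

f(t) = -sin(5*t) - 5*cos(5*t) - 3*exp(-3*t)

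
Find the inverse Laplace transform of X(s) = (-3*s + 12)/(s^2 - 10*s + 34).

-exp(5*t)*sin(3*t) - 3*exp(5*t)*cos(3*t)

Complete the square in the denominator: s^2 - 10*s + 34 = (s - 5)^2 + 3^2.
Split the numerator to match: -3*s + 12 = -3·(s - 5) - 1·3.
Invert each term: -3·(s - 5)/((s - 5)^2 + 9) ↔ -3e^(5t)cos(3t); -1·3/((s - 5)^2 + 9) ↔ -e^(5t)sin(3t).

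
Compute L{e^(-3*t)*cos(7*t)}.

(s + 3)/((s + 3)^2 + 49)

L{cos(7t)} = s/(s^2 + 49).
By the first shifting theorem, multiplying by e^(-3t) replaces s with s + 3.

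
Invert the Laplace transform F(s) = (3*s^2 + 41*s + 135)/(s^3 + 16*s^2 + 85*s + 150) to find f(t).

Factor the denominator: s^3 + 16*s^2 + 85*s + 150 = (s + 5)^2*(s + 6).
Partial fraction decomposition gives [6/(s + 5)] + [5/(s + 5)^2] + [-3/(s + 6)].
Invert each term: 6/(s + 5) ↔ 6e^(-5t); 5/(s + 5)^2 ↔ 5t·e^(-5t); -3/(s + 6) ↔ -3e^(-6t).

f(t) = 5*t*exp(-5*t) + 6*exp(-5*t) - 3*exp(-6*t)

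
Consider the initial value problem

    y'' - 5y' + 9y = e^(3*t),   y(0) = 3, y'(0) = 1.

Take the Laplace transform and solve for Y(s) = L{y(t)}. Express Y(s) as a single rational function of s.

Y(s) = (3*s^2 - 23*s + 43)/(s^3 - 8*s^2 + 24*s - 27)

Apply the Laplace transform to the equation.
The derivative rules (L{y''} = s^2 Y - s·y(0) - y'(0) and L{y'} = sY - y(0), with y(0) = 3, y'(0) = 1) turn the left side into (s^2 - 5*s + 9)Y - (3*s - 14).
The right side is L{e^(3*t)} = 1/(s - 3).
So (s^2 - 5*s + 9)Y = 1/(s - 3) + (3*s - 14).
Isolate Y and clear denominators.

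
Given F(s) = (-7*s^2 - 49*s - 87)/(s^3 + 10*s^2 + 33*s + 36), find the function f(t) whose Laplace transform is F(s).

f(t) = -3*t*exp(-3*t) - 4*exp(-3*t) - 3*exp(-4*t)

Factor the denominator: s^3 + 10*s^2 + 33*s + 36 = (s + 3)^2*(s + 4).
Partial fraction decomposition gives [-4/(s + 3)] + [-3/(s + 3)^2] + [-3/(s + 4)].
Invert each term: -4/(s + 3) ↔ -4e^(-3t); -3/(s + 3)^2 ↔ -3t·e^(-3t); -3/(s + 4) ↔ -3e^(-4t).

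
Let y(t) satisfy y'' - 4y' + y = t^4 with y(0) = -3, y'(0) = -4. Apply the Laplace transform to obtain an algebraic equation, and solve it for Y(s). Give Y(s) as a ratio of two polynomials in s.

Y(s) = (-3*s^6 + 8*s^5 + 24)/(s^7 - 4*s^6 + s^5)

Laplace-transform each side.
Using L{y''} = s^2 Y - s·y(0) - y'(0) and L{y'} = sY - y(0), with y(0) = -3, y'(0) = -4, the left side becomes (s^2 - 4*s + 1)Y - (-3*s + 8).
The right side is L{t^4} = 24/s^5.
So (s^2 - 4*s + 1)Y = 24/s^5 + (-3*s + 8).
Solve for Y(s) and write it as one ratio of polynomials.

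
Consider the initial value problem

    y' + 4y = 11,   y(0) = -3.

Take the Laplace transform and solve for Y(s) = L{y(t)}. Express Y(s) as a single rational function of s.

Transform both sides with L{·}.
Using L{y'} = sY - y(0) = sY - (-3), the left side becomes (s + 4)Y - (-3).
The right side is L{11} = 11/s.
So (s + 4)Y = 11/s + (-3).
Divide through and combine into a single rational function.

Y(s) = (-3*s + 11)/(s^2 + 4*s)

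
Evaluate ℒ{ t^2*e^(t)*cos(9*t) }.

L{cos(9t)} = s/(s^2 + 81).
Multiplying by e^(t) shifts s → s - 1, so L{e^(t)*cos(9*t)} = (s - 1)/((s - 1)^2 + 81).
Then apply L{t^2·g(t)} = (-1)^2 d^2/ds^2[G(s)] with G(s) = (s - 1)/((s - 1)^2 + 81):
differentiating 2 times and applying the sign gives 2*(s - 1)*(s^2 - 2*s - 242)/(s^2 - 2*s + 82)^3.

2*(s - 1)*(s^2 - 2*s - 242)/(s^2 - 2*s + 82)^3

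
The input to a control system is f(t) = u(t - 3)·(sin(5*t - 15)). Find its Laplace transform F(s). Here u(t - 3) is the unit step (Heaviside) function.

By the second shifting theorem, L{u(t - c)·g(t - c)} = e^(-cs)·G(s) with c = 3 and G(s) = L{g(t)}.
L{sin(5t)} = 5/(s^2 + 25).

F(s) = 5*exp(-3*s)/(s^2 + 25)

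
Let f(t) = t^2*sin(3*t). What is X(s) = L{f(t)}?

L{sin(3t)} = 3/(s^2 + 9).
Then apply L{t^2·g(t)} = (-1)^2 d^2/ds^2[G(s)] with G(s) = 3/(s^2 + 9):
differentiating 2 times and applying the sign gives 18*(s^2 - 3)/(s^2 + 9)^3.

X(s) = 18*(s^2 - 3)/(s^2 + 9)^3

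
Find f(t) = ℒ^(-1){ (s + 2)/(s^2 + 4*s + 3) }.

Rewrite the denominator: s^2 + 4*s + 3 = (s + 2)^2 - 1.
The form in (s + 2) signals a first-shifting-theorem factor e^(-2t).
Since L{cosh(t)} = s/(s^2 - 1), the inverse is e^(-2*t)*cosh(t).

f(t) = exp(-2*t)*cosh(t)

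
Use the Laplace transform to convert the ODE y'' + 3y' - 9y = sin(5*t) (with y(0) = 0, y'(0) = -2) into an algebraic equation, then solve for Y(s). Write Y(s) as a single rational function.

Take the Laplace transform of both sides.
The derivative rules (L{y''} = s^2 Y - s·y(0) - y'(0) and L{y'} = sY - y(0), with y(0) = 0, y'(0) = -2) turn the left side into (s^2 + 3*s - 9)Y - (-2).
The right side is L{sin(5*t)} = 5/(s^2 + 25).
So (s^2 + 3*s - 9)Y = 5/(s^2 + 25) + (-2).
Isolate Y and clear denominators.

Y(s) = (-2*s^2 - 45)/(s^4 + 3*s^3 + 16*s^2 + 75*s - 225)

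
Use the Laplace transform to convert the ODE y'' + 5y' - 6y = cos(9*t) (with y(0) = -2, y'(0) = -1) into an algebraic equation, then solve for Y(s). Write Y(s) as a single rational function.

Take the Laplace transform of both sides.
Using L{y''} = s^2 Y - s·y(0) - y'(0) and L{y'} = sY - y(0), with y(0) = -2, y'(0) = -1, the left side becomes (s^2 + 5*s - 6)Y - (-2*s - 11).
The right side is L{cos(9*t)} = s/(s^2 + 81).
So (s^2 + 5*s - 6)Y = s/(s^2 + 81) + (-2*s - 11).
Divide through and combine into a single rational function.

Y(s) = (-2*s^3 - 11*s^2 - 161*s - 891)/(s^4 + 5*s^3 + 75*s^2 + 405*s - 486)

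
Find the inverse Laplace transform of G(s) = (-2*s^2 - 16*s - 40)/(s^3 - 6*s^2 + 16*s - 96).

-4*exp(6*t) - sin(4*t) + 2*cos(4*t)

Factor the denominator: s^3 - 6*s^2 + 16*s - 96 = (s - 6)*(s^2 + 16).
Partial fraction decomposition gives [-4/(s - 6)] + [2*s/(s^2 + 16)] + [-4/(s^2 + 16)].
Invert each term: -4/(s - 6) ↔ -4e^(6t); 2·s/(s^2 + 16) ↔ 2cos(4t); -1·4/(s^2 + 16) ↔ -sin(4t).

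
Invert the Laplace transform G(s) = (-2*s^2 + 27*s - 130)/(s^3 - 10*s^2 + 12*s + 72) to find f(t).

f(t) = -5*t*exp(6*t) + exp(6*t) - 3*exp(-2*t)

Factor the denominator: s^3 - 10*s^2 + 12*s + 72 = (s - 6)^2*(s + 2).
Partial fraction decomposition gives [1/(s - 6)] + [-5/(s - 6)^2] + [-3/(s + 2)].
Invert each term: 1/(s - 6) ↔ e^(6t); -5/(s - 6)^2 ↔ -5t·e^(6t); -3/(s + 2) ↔ -3e^(-2t).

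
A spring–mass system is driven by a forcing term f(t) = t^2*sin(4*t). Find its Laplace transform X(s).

X(s) = 8*(3*s^2 - 16)/(s^2 + 16)^3

L{sin(4t)} = 4/(s^2 + 16).
Then apply L{t^2·g(t)} = (-1)^2 d^2/ds^2[G(s)] with G(s) = 4/(s^2 + 16):
differentiating 2 times and applying the sign gives 8*(3*s^2 - 16)/(s^2 + 16)^3.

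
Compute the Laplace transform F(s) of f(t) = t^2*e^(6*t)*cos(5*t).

F(s) = 2*(s - 6)*(s^2 - 12*s - 39)/(s^2 - 12*s + 61)^3

L{cos(5t)} = s/(s^2 + 25).
Multiplying by e^(6t) shifts s → s - 6, so L{e^(6*t)*cos(5*t)} = (s - 6)/((s - 6)^2 + 25).
Then apply L{t^2·g(t)} = (-1)^2 d^2/ds^2[G(s)] with G(s) = (s - 6)/((s - 6)^2 + 25):
differentiating 2 times and applying the sign gives 2*(s - 6)*(s^2 - 12*s - 39)/(s^2 - 12*s + 61)^3.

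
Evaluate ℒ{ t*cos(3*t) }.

L{cos(3t)} = s/(s^2 + 9).
Then apply L{t·g(t)} = -d/ds[G(s)] with G(s) = s/(s^2 + 9):
differentiating 1 time and applying the sign gives (s - 3)*(s + 3)/(s^2 + 9)^2.

(s - 3)*(s + 3)/(s^2 + 9)^2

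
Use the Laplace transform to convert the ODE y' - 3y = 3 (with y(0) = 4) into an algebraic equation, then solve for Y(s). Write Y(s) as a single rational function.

Transform both sides with L{·}.
Using L{y'} = sY - y(0) = sY - 4, the left side becomes (s - 3)Y - (4).
The right side is L{3} = 3/s.
So (s - 3)Y = 3/s + (4).
Solve for Y(s) and write it as one ratio of polynomials.

Y(s) = (4*s + 3)/(s^2 - 3*s)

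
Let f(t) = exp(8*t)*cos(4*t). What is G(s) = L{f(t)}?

L{cos(4t)} = s/(s^2 + 16).
By the first shifting theorem, multiplying by e^(8t) replaces s with s - 8.

G(s) = (s - 8)/((s - 8)^2 + 16)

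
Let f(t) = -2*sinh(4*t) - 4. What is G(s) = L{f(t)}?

Apply the Laplace transform termwise.
L{-4} = -4/s; (-2)·[L{sinh(4t)} = 4/(s^2 - 16)].

G(s) = -8/(s^2 - 16) - 4/s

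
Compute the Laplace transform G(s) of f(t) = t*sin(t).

L{sin(t)} = 1/(s^2 + 1).
Then apply L{t·g(t)} = -d/ds[H(s)] with H(s) = 1/(s^2 + 1):
differentiating 1 time and applying the sign gives 2*s/(s^2 + 1)^2.

G(s) = 2*s/(s^2 + 1)^2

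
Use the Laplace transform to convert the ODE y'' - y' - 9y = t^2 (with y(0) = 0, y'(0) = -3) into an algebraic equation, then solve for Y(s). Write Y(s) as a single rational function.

Laplace-transform each side.
The derivative rules (L{y''} = s^2 Y - s·y(0) - y'(0) and L{y'} = sY - y(0), with y(0) = 0, y'(0) = -3) turn the left side into (s^2 - s - 9)Y - (-3).
The right side is L{t^2} = 2/s^3.
So (s^2 - s - 9)Y = 2/s^3 + (-3).
Isolate Y and clear denominators.

Y(s) = (-3*s^3 + 2)/(s^5 - s^4 - 9*s^3)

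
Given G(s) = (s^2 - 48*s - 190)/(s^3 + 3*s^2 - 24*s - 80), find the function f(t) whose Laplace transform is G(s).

f(t) = -2*t*exp(-4*t) - 5*exp(5*t) + 6*exp(-4*t)

Factor the denominator: s^3 + 3*s^2 - 24*s - 80 = (s - 5)*(s + 4)^2.
Partial fraction decomposition gives [6/(s + 4)] + [-2/(s + 4)^2] + [-5/(s - 5)].
Invert each term: 6/(s + 4) ↔ 6e^(-4t); -2/(s + 4)^2 ↔ -2t·e^(-4t); -5/(s - 5) ↔ -5e^(5t).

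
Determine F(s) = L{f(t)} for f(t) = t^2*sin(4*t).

L{sin(4t)} = 4/(s^2 + 16).
Then apply L{t^2·g(t)} = (-1)^2 d^2/ds^2[G(s)] with G(s) = 4/(s^2 + 16):
differentiating 2 times and applying the sign gives 8*(3*s^2 - 16)/(s^2 + 16)^3.

F(s) = 8*(3*s^2 - 16)/(s^2 + 16)^3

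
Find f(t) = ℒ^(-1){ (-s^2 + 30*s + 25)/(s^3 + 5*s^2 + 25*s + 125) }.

f(t) = 4*sin(5*t) + 2*cos(5*t) - 3*exp(-5*t)

Factor the denominator: s^3 + 5*s^2 + 25*s + 125 = (s + 5)*(s^2 + 25).
Partial fraction decomposition gives [-3/(s + 5)] + [2*s/(s^2 + 25)] + [20/(s^2 + 25)].
Invert each term: -3/(s + 5) ↔ -3e^(-5t); 2·s/(s^2 + 25) ↔ 2cos(5t); 4·5/(s^2 + 25) ↔ 4sin(5t).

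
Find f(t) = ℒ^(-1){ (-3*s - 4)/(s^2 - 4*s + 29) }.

f(t) = -2*exp(2*t)*sin(5*t) - 3*exp(2*t)*cos(5*t)

Complete the square in the denominator: s^2 - 4*s + 29 = (s - 2)^2 + 5^2.
Split the numerator to match: -3*s - 4 = -3·(s - 2) - 2·5.
Invert each term: -3·(s - 2)/((s - 2)^2 + 25) ↔ -3e^(2t)cos(5t); -2·5/((s - 2)^2 + 25) ↔ -2e^(2t)sin(5t).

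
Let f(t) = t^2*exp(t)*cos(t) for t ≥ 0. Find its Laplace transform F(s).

F(s) = 2*(s - 1)*(s^2 - 2*s - 2)/(s^2 - 2*s + 2)^3

L{cos(t)} = s/(s^2 + 1).
Multiplying by e^(t) shifts s → s - 1, so L{exp(t)*cos(t)} = (s - 1)/((s - 1)^2 + 1).
Then apply L{t^2·g(t)} = (-1)^2 d^2/ds^2[G(s)] with G(s) = (s - 1)/((s - 1)^2 + 1):
differentiating 2 times and applying the sign gives 2*(s - 1)*(s^2 - 2*s - 2)/(s^2 - 2*s + 2)^3.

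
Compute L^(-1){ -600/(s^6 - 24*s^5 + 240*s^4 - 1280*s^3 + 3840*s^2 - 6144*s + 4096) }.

Rewrite the denominator: s^6 - 24*s^5 + 240*s^4 - 1280*s^3 + 3840*s^2 - 6144*s + 4096 = (s - 4)^6.
The form in (s - 4) signals a first-shifting-theorem factor e^(4t).
Since L{t^5} = 5!/s^6 = 120/s^6, the inverse is t^5*e^(4*t), scaled by -5.

-5*t^5*exp(4*t)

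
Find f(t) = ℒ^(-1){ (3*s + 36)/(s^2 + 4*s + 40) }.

Complete the square in the denominator: s^2 + 4*s + 40 = (s + 2)^2 + 6^2.
Split the numerator to match: 3*s + 36 = 3·(s + 2) + 5·6.
Invert each term: 3·(s + 2)/((s + 2)^2 + 36) ↔ 3e^(-2t)cos(6t); 5·6/((s + 2)^2 + 36) ↔ 5e^(-2t)sin(6t).

f(t) = 5*exp(-2*t)*sin(6*t) + 3*exp(-2*t)*cos(6*t)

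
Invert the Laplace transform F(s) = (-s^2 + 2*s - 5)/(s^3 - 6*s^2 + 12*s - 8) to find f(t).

Factor the denominator: s^3 - 6*s^2 + 12*s - 8 = (s - 2)^3.
Partial fraction decomposition gives [-1/(s - 2)] + [-2/(s - 2)^2] + [-5/(s - 2)^3].
Invert each term: -1/(s - 2) ↔ -e^(2t); -2/(s - 2)^2 ↔ -2t·e^(2t); -5/(s - 2)^3 ↔ (-5/2)t^2·e^(2t).

f(t) = -5*t^2*exp(2*t)/2 - 2*t*exp(2*t) - exp(2*t)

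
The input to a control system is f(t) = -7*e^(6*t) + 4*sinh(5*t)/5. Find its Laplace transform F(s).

F(s) = 4/(s^2 - 25) - 7/(s - 6)

By linearity of the Laplace transform, transform each term separately.
(-7)·[L{e^(6t)} = 1/(s - 6)]; (4/5)·[L{sinh(5t)} = 5/(s^2 - 25)].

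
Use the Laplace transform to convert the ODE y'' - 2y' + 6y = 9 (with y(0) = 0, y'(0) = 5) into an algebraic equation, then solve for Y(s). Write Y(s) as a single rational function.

Y(s) = (5*s + 9)/(s^3 - 2*s^2 + 6*s)

Take the Laplace transform of both sides.
With L{y''} = s^2 Y - s·y(0) - y'(0) and L{y'} = sY - y(0), with y(0) = 0, y'(0) = 5: the LHS transforms to (s^2 - 2*s + 6)Y - (5).
The right side is L{9} = 9/s.
So (s^2 - 2*s + 6)Y = 9/s + (5).
Solve for Y(s) and write it as one ratio of polynomials.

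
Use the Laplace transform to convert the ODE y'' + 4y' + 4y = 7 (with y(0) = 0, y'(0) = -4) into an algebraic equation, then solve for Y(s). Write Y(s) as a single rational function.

Laplace-transform each side.
The derivative rules (L{y''} = s^2 Y - s·y(0) - y'(0) and L{y'} = sY - y(0), with y(0) = 0, y'(0) = -4) turn the left side into (s^2 + 4*s + 4)Y - (-4).
The right side is L{7} = 7/s.
So (s^2 + 4*s + 4)Y = 7/s + (-4).
Isolate Y and clear denominators.

Y(s) = (-4*s + 7)/(s^3 + 4*s^2 + 4*s)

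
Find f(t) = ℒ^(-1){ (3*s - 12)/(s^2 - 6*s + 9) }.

Factor the denominator: s^2 - 6*s + 9 = (s - 3)^2.
Partial fraction decomposition gives [3/(s - 3)] + [-3/(s - 3)^2].
Invert each term: 3/(s - 3) ↔ 3e^(3t); -3/(s - 3)^2 ↔ -3t·e^(3t).

f(t) = -3*t*exp(3*t) + 3*exp(3*t)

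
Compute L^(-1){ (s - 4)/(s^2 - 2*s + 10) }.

-exp(t)*sin(3*t) + exp(t)*cos(3*t)

Complete the square in the denominator: s^2 - 2*s + 10 = (s - 1)^2 + 3^2.
Split the numerator to match: s - 4 = 1·(s - 1) - 1·3.
Invert each term: 1·(s - 1)/((s - 1)^2 + 9) ↔ e^(t)cos(3t); -1·3/((s - 1)^2 + 9) ↔ -e^(t)sin(3t).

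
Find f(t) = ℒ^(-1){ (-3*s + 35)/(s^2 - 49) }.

Factor the denominator: s^2 - 49 = (s - 7)*(s + 7).
Partial fraction decomposition gives [-4/(s + 7)] + [1/(s - 7)].
Invert each term: -4/(s + 7) ↔ -4e^(-7t); 1/(s - 7) ↔ e^(7t).

f(t) = exp(7*t) - 4*exp(-7*t)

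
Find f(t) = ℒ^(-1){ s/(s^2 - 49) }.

f(t) = cosh(7*t)

Since L{cosh(7t)} = s/(s^2 - 49), the inverse is cosh(7*t).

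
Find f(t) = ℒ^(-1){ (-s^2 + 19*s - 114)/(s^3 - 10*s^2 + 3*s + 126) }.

f(t) = -3*exp(7*t) + 4*exp(6*t) - 2*exp(-3*t)

Factor the denominator: s^3 - 10*s^2 + 3*s + 126 = (s - 7)*(s - 6)*(s + 3).
Partial fraction decomposition gives [-3/(s - 7)] + [-2/(s + 3)] + [4/(s - 6)].
Invert each term: -3/(s - 7) ↔ -3e^(7t); -2/(s + 3) ↔ -2e^(-3t); 4/(s - 6) ↔ 4e^(6t).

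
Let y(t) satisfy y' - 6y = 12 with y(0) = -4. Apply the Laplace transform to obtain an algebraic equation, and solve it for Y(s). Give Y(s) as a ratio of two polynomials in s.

Take the Laplace transform of both sides.
With L{y'} = sY - y(0) = sY - (-4): the LHS transforms to (s - 6)Y - (-4).
The right side is L{12} = 12/s.
So (s - 6)Y = 12/s + (-4).
Divide through and combine into a single rational function.

Y(s) = (-4*s + 12)/(s^2 - 6*s)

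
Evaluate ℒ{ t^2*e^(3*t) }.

L{e^(3t)} = 1/(s - 3).
Then apply L{t^2·g(t)} = (-1)^2 d^2/ds^2[G(s)] with G(s) = 1/(s - 3):
differentiating 2 times and applying the sign gives 2/(s - 3)^3.

2/(s - 3)^3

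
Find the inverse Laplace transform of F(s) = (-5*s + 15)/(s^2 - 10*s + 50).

-2*exp(5*t)*sin(5*t) - 5*exp(5*t)*cos(5*t)

Complete the square in the denominator: s^2 - 10*s + 50 = (s - 5)^2 + 5^2.
Split the numerator to match: -5*s + 15 = -5·(s - 5) - 2·5.
Invert each term: -5·(s - 5)/((s - 5)^2 + 25) ↔ -5e^(5t)cos(5t); -2·5/((s - 5)^2 + 25) ↔ -2e^(5t)sin(5t).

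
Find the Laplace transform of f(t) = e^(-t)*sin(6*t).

6/((s + 1)^2 + 36)

L{sin(6t)} = 6/(s^2 + 36).
By the first shifting theorem, multiplying by e^(-t) replaces s with s + 1.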